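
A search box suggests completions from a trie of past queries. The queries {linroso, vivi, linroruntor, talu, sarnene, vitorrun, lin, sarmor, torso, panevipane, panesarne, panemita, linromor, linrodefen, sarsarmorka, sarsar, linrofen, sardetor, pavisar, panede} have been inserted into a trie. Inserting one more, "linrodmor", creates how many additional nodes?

Walking "linrodmor" from the root, the first 6 characters ("linrod") follow existing edges; "m" is the first miss.
So 9 − 6 = 3 new nodes.

3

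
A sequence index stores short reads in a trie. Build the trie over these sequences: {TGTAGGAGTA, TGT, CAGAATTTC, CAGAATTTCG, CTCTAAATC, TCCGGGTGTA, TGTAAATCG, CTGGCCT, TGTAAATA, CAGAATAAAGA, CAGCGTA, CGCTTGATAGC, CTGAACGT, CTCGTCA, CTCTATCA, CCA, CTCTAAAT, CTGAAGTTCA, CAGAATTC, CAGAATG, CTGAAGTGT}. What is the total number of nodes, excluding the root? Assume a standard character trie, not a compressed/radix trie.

For each word, the new-node count is its length minus the longest prefix already in the trie:
  "TGTAGGAGTA" → 10 new (T, G, T, A, G, G, A, G, T, A)
  "TGT" → prefix "TGT" already present; 0 new (none)
  "CAGAATTTC" → 9 new (C, A, G, A, A, T, T, T, C)
  "CAGAATTTCG" → prefix "CAGAATTTC" already present; 1 new (G)
  "CTCTAAATC" → prefix "C" already present; 8 new (T, C, T, A, A, A, T, C)
  "TCCGGGTGTA" → prefix "T" already present; 9 new (C, C, G, G, G, T, G, T, A)
  "TGTAAATCG" → prefix "TGTA" already present; 5 new (A, A, T, C, G)
  "CTGGCCT" → prefix "CT" already present; 5 new (G, G, C, C, T)
  "TGTAAATA" → prefix "TGTAAAT" already present; 1 new (A)
  "CAGAATAAAGA" → prefix "CAGAAT" already present; 5 new (A, A, A, G, A)
  "CAGCGTA" → prefix "CAG" already present; 4 new (C, G, T, A)
  "CGCTTGATAGC" → prefix "C" already present; 10 new (G, C, T, T, G, A, T, A, G, C)
  "CTGAACGT" → prefix "CTG" already present; 5 new (A, A, C, G, T)
  "CTCGTCA" → prefix "CTC" already present; 4 new (G, T, C, A)
  "CTCTATCA" → prefix "CTCTA" already present; 3 new (T, C, A)
  "CCA" → prefix "C" already present; 2 new (C, A)
  "CTCTAAAT" → prefix "CTCTAAAT" already present; 0 new (none)
  "CTGAAGTTCA" → prefix "CTGAA" already present; 5 new (G, T, T, C, A)
  "CAGAATTC" → prefix "CAGAATT" already present; 1 new (C)
  "CAGAATG" → prefix "CAGAAT" already present; 1 new (G)
  "CTGAAGTGT" → prefix "CTGAAGT" already present; 2 new (G, T)
Total nodes = 10 + 0 + 9 + 1 + 8 + 9 + 5 + 5 + 1 + 5 + 4 + 10 + 5 + 4 + 3 + 2 + 0 + 5 + 1 + 1 + 2 = 90

90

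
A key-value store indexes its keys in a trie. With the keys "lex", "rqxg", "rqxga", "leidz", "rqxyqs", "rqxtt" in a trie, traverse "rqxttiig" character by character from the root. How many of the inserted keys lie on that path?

Traverse "rqxttiig" character by character; count nodes along the way that are marked as word ends.
Prefixes of the query that are stored words: "rqxtt"
Count: 1

1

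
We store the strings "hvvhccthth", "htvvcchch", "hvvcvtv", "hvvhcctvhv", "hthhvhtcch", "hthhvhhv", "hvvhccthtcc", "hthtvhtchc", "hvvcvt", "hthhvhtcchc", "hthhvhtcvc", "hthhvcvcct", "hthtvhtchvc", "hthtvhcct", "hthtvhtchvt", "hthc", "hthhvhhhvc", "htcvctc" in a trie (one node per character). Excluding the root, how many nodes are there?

67

Count nodes per top-level branch (shared prefixes stored once):
  'h'-branch (htcvctc, hthc, hthhvcvcct, hthhvhhhvc, hthhvhhv, hthhvhtcch, hthhvhtcchc, hthhvhtcvc, hthtvhcct, hthtvhtchc, hthtvhtchvc, hthtvhtchvt, htvvcchch, hvvcvt, hvvcvtv, hvvhccthtcc, hvvhccthth, hvvhcctvhv): 67 nodes
Sum: 67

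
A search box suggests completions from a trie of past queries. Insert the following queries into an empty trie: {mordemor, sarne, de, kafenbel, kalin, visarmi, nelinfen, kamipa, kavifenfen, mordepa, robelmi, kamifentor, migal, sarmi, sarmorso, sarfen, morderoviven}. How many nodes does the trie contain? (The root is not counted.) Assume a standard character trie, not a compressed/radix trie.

For each word, the new-node count is its length minus the longest prefix already in the trie:
  "mordemor" → 8 new (m, o, r, d, e, m, o, r)
  "sarne" → 5 new (s, a, r, n, e)
  "de" → 2 new (d, e)
  "kafenbel" → 8 new (k, a, f, e, n, b, e, l)
  "kalin" → prefix "ka" already present; 3 new (l, i, n)
  "visarmi" → 7 new (v, i, s, a, r, m, i)
  "nelinfen" → 8 new (n, e, l, i, n, f, e, n)
  "kamipa" → prefix "ka" already present; 4 new (m, i, p, a)
  "kavifenfen" → prefix "ka" already present; 8 new (v, i, f, e, n, f, e, n)
  "mordepa" → prefix "morde" already present; 2 new (p, a)
  "robelmi" → 7 new (r, o, b, e, l, m, i)
  "kamifentor" → prefix "kami" already present; 6 new (f, e, n, t, o, r)
  "migal" → prefix "m" already present; 4 new (i, g, a, l)
  "sarmi" → prefix "sar" already present; 2 new (m, i)
  "sarmorso" → prefix "sarm" already present; 4 new (o, r, s, o)
  "sarfen" → prefix "sar" already present; 3 new (f, e, n)
  "morderoviven" → prefix "morde" already present; 7 new (r, o, v, i, v, e, n)
Total nodes = 8 + 5 + 2 + 8 + 3 + 7 + 8 + 4 + 8 + 2 + 7 + 6 + 4 + 2 + 4 + 3 + 7 = 88

88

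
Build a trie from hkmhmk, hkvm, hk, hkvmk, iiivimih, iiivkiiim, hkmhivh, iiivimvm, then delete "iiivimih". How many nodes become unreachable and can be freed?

After clearing the end-marker at "iiivimih", prune upward until reaching a node still needed by another word.
The suffix "ih" (2 nodes) is used only by "iiivimih"; the node for "iiivim" still has the child "v", so pruning stops there.
Nodes removed: 2

2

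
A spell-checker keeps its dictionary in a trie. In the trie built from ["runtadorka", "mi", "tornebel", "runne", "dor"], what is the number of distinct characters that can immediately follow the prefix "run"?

2

Follow the path "run" to its node, then look at its outgoing edges.
Characters that immediately follow "run" among the stored strings: {n, t}.
That node has 2 child edges.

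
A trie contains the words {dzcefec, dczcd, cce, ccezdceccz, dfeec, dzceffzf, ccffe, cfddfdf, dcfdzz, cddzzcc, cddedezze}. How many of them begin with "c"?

Traverse to the node for "c", then collect every word in that subtree.
Matches: "cce", "ccezdceccz", "ccffe", "cddedezze", "cddzzcc", "cfddfdf"
Count: 6

6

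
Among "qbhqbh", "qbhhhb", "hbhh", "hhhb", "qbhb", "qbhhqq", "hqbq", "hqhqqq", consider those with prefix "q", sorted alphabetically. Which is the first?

qbhb

DFS of the "q" subtree visits, in order: "qbhb", "qbhhhb", "qbhhqq", "qbhqbh"
Position 1: qbhb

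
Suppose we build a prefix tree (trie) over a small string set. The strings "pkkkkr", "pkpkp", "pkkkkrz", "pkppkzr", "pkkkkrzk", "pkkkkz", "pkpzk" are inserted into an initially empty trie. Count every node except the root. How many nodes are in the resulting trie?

Insert word by word; a character creates a node only if that edge doesn't already exist:
  "pkkkkr" → 6 new (p, k, k, k, k, r)
  "pkpkp" → prefix "pk" already present; 3 new (p, k, p)
  "pkkkkrz" → prefix "pkkkkr" already present; 1 new (z)
  "pkppkzr" → prefix "pkp" already present; 4 new (p, k, z, r)
  "pkkkkrzk" → prefix "pkkkkrz" already present; 1 new (k)
  "pkkkkz" → prefix "pkkkk" already present; 1 new (z)
  "pkpzk" → prefix "pkp" already present; 2 new (z, k)
Total nodes = 6 + 3 + 1 + 4 + 1 + 1 + 2 = 18

18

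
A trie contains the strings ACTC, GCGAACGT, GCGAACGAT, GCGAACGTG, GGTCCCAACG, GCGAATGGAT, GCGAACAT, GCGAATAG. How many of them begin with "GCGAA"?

Walk to "GCGAA"; the words in its subtree are exactly those with that prefix.
Words under "GCGAA": GCGAACAT, GCGAACGAT, GCGAACGT, GCGAACGTG, GCGAATAG, GCGAATGGAT
Count: 6

6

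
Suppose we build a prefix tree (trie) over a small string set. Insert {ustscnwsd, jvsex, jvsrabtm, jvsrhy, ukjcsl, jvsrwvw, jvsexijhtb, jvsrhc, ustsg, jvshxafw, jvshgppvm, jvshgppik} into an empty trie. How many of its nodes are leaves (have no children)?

11

A leaf is a node with no children — equivalently, the end of a word that is not a proper prefix of any other stored word.
Those words: "jvsexijhtb", "jvshgppik", "jvshgppvm", "jvshxafw", "jvsrabtm", "jvsrhc", "jvsrhy", "jvsrwvw", "ukjcsl", "ustscnwsd", "ustsg"
Leaf count: 11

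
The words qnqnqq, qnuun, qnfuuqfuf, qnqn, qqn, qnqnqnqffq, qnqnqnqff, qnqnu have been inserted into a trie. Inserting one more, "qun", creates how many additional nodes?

The longest prefix of "qun" already in the trie is "q" (length 1).
New nodes needed: |"qun"| − 1 = 3 − 1 = 2.

2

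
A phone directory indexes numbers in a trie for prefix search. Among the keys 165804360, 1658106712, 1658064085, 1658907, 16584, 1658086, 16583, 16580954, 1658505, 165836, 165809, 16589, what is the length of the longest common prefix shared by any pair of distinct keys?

6

Equivalently: take the maximum, over all pairs, of their longest common prefix length.
"165809" and "16580954" agree on "165809" (6 characters) before diverging; nothing deeper is shared.
Longest shared-prefix length: 6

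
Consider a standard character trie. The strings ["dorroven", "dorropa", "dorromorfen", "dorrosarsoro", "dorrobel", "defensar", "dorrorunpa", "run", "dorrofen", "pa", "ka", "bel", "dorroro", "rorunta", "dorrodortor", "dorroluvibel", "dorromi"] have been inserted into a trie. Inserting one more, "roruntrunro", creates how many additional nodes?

5

Walking "roruntrunro" from the root, the first 6 characters ("rorunt") follow existing edges; "r" is the first miss.
Each of the 5 remaining characters creates one node.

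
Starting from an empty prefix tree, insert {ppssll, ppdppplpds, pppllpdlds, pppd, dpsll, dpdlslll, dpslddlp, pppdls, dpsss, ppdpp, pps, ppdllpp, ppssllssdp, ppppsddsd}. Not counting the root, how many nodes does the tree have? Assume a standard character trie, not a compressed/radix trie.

56

For each word, the new-node count is its length minus the longest prefix already in the trie:
  "ppssll" → 6 new (p, p, s, s, l, l)
  "ppdppplpds" → prefix "pp" already present; 8 new (d, p, p, p, l, p, d, s)
  "pppllpdlds" → prefix "pp" already present; 8 new (p, l, l, p, d, l, d, s)
  "pppd" → prefix "ppp" already present; 1 new (d)
  "dpsll" → 5 new (d, p, s, l, l)
  "dpdlslll" → prefix "dp" already present; 6 new (d, l, s, l, l, l)
  "dpslddlp" → prefix "dpsl" already present; 4 new (d, d, l, p)
  "pppdls" → prefix "pppd" already present; 2 new (l, s)
  "dpsss" → prefix "dps" already present; 2 new (s, s)
  "ppdpp" → prefix "ppdpp" already present; 0 new (none)
  "pps" → prefix "pps" already present; 0 new (none)
  "ppdllpp" → prefix "ppd" already present; 4 new (l, l, p, p)
  "ppssllssdp" → prefix "ppssll" already present; 4 new (s, s, d, p)
  "ppppsddsd" → prefix "ppp" already present; 6 new (p, s, d, d, s, d)
Total nodes = 6 + 8 + 8 + 1 + 5 + 6 + 4 + 2 + 2 + 0 + 0 + 4 + 4 + 6 = 56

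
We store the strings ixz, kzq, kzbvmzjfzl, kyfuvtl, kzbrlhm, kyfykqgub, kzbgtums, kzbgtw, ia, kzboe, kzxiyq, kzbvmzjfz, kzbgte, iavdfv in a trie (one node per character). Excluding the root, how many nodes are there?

Trace insertions, counting only characters that open a new branch:
  "ixz" → 3 new (i, x, z)
  "kzq" → 3 new (k, z, q)
  "kzbvmzjfzl" → prefix "kz" already present; 8 new (b, v, m, z, j, f, z, l)
  "kyfuvtl" → prefix "k" already present; 6 new (y, f, u, v, t, l)
  "kzbrlhm" → prefix "kzb" already present; 4 new (r, l, h, m)
  "kyfykqgub" → prefix "kyf" already present; 6 new (y, k, q, g, u, b)
  "kzbgtums" → prefix "kzb" already present; 5 new (g, t, u, m, s)
  "kzbgtw" → prefix "kzbgt" already present; 1 new (w)
  "ia" → prefix "i" already present; 1 new (a)
  "kzboe" → prefix "kzb" already present; 2 new (o, e)
  "kzxiyq" → prefix "kz" already present; 4 new (x, i, y, q)
  "kzbvmzjfz" → prefix "kzbvmzjfz" already present; 0 new (none)
  "kzbgte" → prefix "kzbgt" already present; 1 new (e)
  "iavdfv" → prefix "ia" already present; 4 new (v, d, f, v)
Total nodes = 3 + 3 + 8 + 6 + 4 + 6 + 5 + 1 + 1 + 2 + 4 + 0 + 1 + 4 = 48

48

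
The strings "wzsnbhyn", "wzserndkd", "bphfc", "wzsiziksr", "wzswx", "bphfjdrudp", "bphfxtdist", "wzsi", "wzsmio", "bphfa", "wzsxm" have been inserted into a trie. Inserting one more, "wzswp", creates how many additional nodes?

"wzsw" is already a path in the trie; the remaining "p" must be added.
New nodes needed: |"wzswp"| − 4 = 5 − 4 = 1.

1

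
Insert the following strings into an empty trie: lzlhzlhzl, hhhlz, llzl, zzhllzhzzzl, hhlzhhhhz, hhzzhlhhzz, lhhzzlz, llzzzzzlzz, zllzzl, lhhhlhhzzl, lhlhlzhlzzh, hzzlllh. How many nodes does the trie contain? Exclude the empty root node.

For each word, the new-node count is its length minus the longest prefix already in the trie:
  "lzlhzlhzl" → 9 new (l, z, l, h, z, l, h, z, l)
  "hhhlz" → 5 new (h, h, h, l, z)
  "llzl" → prefix "l" already present; 3 new (l, z, l)
  "zzhllzhzzzl" → 11 new (z, z, h, l, l, z, h, z, z, z, l)
  "hhlzhhhhz" → prefix "hh" already present; 7 new (l, z, h, h, h, h, z)
  "hhzzhlhhzz" → prefix "hh" already present; 8 new (z, z, h, l, h, h, z, z)
  "lhhzzlz" → prefix "l" already present; 6 new (h, h, z, z, l, z)
  "llzzzzzlzz" → prefix "llz" already present; 7 new (z, z, z, z, l, z, z)
  "zllzzl" → prefix "z" already present; 5 new (l, l, z, z, l)
  "lhhhlhhzzl" → prefix "lhh" already present; 7 new (h, l, h, h, z, z, l)
  "lhlhlzhlzzh" → prefix "lh" already present; 9 new (l, h, l, z, h, l, z, z, h)
  "hzzlllh" → prefix "h" already present; 6 new (z, z, l, l, l, h)
Total nodes = 9 + 5 + 3 + 11 + 7 + 8 + 6 + 7 + 5 + 7 + 9 + 6 = 83

83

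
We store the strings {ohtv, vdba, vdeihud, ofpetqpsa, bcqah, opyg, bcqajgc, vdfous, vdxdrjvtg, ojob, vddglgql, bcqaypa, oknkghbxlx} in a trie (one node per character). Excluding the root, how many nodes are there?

64

For each word, the new-node count is its length minus the longest prefix already in the trie:
  "ohtv" → 4 new (o, h, t, v)
  "vdba" → 4 new (v, d, b, a)
  "vdeihud" → prefix "vd" already present; 5 new (e, i, h, u, d)
  "ofpetqpsa" → prefix "o" already present; 8 new (f, p, e, t, q, p, s, a)
  "bcqah" → 5 new (b, c, q, a, h)
  "opyg" → prefix "o" already present; 3 new (p, y, g)
  "bcqajgc" → prefix "bcqa" already present; 3 new (j, g, c)
  "vdfous" → prefix "vd" already present; 4 new (f, o, u, s)
  "vdxdrjvtg" → prefix "vd" already present; 7 new (x, d, r, j, v, t, g)
  "ojob" → prefix "o" already present; 3 new (j, o, b)
  "vddglgql" → prefix "vd" already present; 6 new (d, g, l, g, q, l)
  "bcqaypa" → prefix "bcqa" already present; 3 new (y, p, a)
  "oknkghbxlx" → prefix "o" already present; 9 new (k, n, k, g, h, b, x, l, x)
Total nodes = 4 + 4 + 5 + 8 + 5 + 3 + 3 + 4 + 7 + 3 + 6 + 3 + 9 = 64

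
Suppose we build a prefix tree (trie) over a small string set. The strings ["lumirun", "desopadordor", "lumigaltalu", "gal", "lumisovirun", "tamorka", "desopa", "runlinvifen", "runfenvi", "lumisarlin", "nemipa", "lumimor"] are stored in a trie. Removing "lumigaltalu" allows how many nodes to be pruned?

A node on "lumigaltalu"'s path can go only if nothing else ends at it or branches off below it.
The suffix "galtalu" (7 nodes) is used only by "lumigaltalu"; the node for "lumi" still has the child "r", so pruning stops there.
Nodes removed: 7

7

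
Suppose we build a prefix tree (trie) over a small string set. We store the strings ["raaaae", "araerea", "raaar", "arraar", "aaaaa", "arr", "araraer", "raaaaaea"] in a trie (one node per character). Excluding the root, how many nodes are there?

29

Trie structure (* marks end of a word):
(root)
├─ a
│  ├─ a
│  │  └─ a
│  │     └─ a
│  │        └─ a *
│  └─ r
│     ├─ a
│     │  ├─ e
│     │  │  └─ r
│     │  │     └─ e
│     │  │        └─ a *
│     │  └─ r
│     │     └─ a
│     │        └─ e
│     │           └─ r *
│     └─ r *
│        └─ a
│           └─ a
│              └─ r *
└─ r
   └─ a
      └─ a
         └─ a
            ├─ a
            │  ├─ a
            │  │  └─ e
            │  │     └─ a *
            │  └─ e *
            └─ r *
Counting every labelled node above: 29.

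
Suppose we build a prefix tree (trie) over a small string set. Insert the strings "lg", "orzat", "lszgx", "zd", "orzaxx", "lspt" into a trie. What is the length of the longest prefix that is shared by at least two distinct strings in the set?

4

Look for the deepest trie node that still has at least two words in its subtree.
"orzat" and "orzaxx" agree on "orza" (4 characters) before diverging; nothing deeper is shared.
Longest shared-prefix length: 4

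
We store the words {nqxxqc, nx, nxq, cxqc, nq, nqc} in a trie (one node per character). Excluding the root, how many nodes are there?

13

Insert word by word; a character creates a node only if that edge doesn't already exist:
  "nqxxqc" → 6 new (n, q, x, x, q, c)
  "nx" → prefix "n" already present; 1 new (x)
  "nxq" → prefix "nx" already present; 1 new (q)
  "cxqc" → 4 new (c, x, q, c)
  "nq" → prefix "nq" already present; 0 new (none)
  "nqc" → prefix "nq" already present; 1 new (c)
Total nodes = 6 + 1 + 1 + 4 + 0 + 1 = 13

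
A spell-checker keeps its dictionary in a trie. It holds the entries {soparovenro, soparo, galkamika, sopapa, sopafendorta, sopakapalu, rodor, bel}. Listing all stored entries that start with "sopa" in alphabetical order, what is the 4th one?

soparo

Words with prefix "sopa", in lexicographic order: "sopafendorta", "sopakapalu", "sopapa", "soparo", "soparovenro"
The 4th is soparo.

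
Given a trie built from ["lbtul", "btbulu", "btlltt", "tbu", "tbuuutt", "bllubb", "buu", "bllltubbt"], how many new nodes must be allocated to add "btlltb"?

"btllt" is already a path in the trie; the remaining "b" must be added.
Each of the 1 remaining characters creates one node.

1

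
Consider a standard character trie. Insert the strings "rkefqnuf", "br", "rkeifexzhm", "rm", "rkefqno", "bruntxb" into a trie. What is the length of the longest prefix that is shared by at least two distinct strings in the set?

6

Look for the deepest trie node that still has at least two words in its subtree.
"rkefqno" and "rkefqnuf" agree on "rkefqn" (6 characters) before diverging; nothing deeper is shared.
Longest shared-prefix length: 6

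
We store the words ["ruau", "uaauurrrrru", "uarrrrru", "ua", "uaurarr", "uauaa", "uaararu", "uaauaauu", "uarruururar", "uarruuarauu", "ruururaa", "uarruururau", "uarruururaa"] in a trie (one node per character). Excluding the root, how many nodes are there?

For each word, the new-node count is its length minus the longest prefix already in the trie:
  "ruau" → 4 new (r, u, a, u)
  "uaauurrrrru" → 11 new (u, a, a, u, u, r, r, r, r, r, u)
  "uarrrrru" → prefix "ua" already present; 6 new (r, r, r, r, r, u)
  "ua" → prefix "ua" already present; 0 new (none)
  "uaurarr" → prefix "ua" already present; 5 new (u, r, a, r, r)
  "uauaa" → prefix "uau" already present; 2 new (a, a)
  "uaararu" → prefix "uaa" already present; 4 new (r, a, r, u)
  "uaauaauu" → prefix "uaau" already present; 4 new (a, a, u, u)
  "uarruururar" → prefix "uarr" already present; 7 new (u, u, r, u, r, a, r)
  "uarruuarauu" → prefix "uarruu" already present; 5 new (a, r, a, u, u)
  "ruururaa" → prefix "ru" already present; 6 new (u, r, u, r, a, a)
  "uarruururau" → prefix "uarruurura" already present; 1 new (u)
  "uarruururaa" → prefix "uarruurura" already present; 1 new (a)
Total nodes = 4 + 11 + 6 + 0 + 5 + 2 + 4 + 4 + 7 + 5 + 6 + 1 + 1 = 56

56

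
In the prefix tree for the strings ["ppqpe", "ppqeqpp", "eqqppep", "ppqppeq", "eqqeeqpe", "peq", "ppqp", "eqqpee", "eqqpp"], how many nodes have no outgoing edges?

Leaves are exactly the stored words that no other stored word extends.
Those words: "eqqeeqpe", "eqqpee", "eqqppep", "peq", "ppqeqpp", "ppqpe", "ppqppeq"
Leaf count: 7

7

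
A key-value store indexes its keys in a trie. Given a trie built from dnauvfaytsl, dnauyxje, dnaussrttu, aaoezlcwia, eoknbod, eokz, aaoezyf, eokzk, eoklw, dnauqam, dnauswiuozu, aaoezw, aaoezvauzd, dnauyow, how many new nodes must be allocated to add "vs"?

Nothing in the trie begins with "v"; the whole of "vs" is new.
2 − 0 = 2 new nodes.

2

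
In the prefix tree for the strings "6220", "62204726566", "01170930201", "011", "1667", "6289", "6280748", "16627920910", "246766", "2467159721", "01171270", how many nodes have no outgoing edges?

A leaf is a node with no children — equivalently, the end of a word that is not a proper prefix of any other stored word.
Those words: "01170930201", "01171270", "16627920910", "1667", "2467159721", "246766", "62204726566", "6280748", "6289"
Leaf count: 9

9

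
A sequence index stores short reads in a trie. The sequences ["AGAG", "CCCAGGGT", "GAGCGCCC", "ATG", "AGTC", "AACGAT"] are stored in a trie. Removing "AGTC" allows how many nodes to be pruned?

2

After clearing the end-marker at "AGTC", prune upward until reaching a node still needed by another word.
The suffix "TC" (2 nodes) is used only by "AGTC"; the node for "AG" still has the child "A", so pruning stops there.
Nodes removed: 2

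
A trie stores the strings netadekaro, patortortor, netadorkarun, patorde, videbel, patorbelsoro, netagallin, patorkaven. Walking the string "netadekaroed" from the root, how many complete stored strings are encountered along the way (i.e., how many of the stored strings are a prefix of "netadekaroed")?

Traverse "netadekaroed" character by character; count nodes along the way that are marked as word ends.
Prefixes of the query that are stored words: "netadekaro"
Count: 1

1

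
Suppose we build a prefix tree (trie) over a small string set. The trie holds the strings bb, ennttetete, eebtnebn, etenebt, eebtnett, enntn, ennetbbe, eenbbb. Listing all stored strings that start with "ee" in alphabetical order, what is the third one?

eenbbb

DFS of the "ee" subtree visits, in order: "eebtnebn", "eebtnett", "eenbbb"
The 3rd is eenbbb.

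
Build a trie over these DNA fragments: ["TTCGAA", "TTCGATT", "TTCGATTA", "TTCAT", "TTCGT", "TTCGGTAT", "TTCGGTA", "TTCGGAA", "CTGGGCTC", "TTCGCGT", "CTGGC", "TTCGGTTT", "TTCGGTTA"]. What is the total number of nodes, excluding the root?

33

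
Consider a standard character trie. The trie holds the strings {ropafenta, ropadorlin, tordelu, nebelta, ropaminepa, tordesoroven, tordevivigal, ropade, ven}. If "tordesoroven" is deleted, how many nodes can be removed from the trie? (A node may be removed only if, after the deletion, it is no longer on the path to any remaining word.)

7

Walk "tordesoroven" from the leaf back toward the root, removing each node that no remaining word uses.
The suffix "soroven" (7 nodes) is used only by "tordesoroven"; the node for "torde" still has the child "l", so pruning stops there.
Nodes removed: 7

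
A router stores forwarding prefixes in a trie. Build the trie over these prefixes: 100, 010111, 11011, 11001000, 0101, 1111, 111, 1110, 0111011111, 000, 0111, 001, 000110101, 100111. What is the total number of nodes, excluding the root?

41

For each word, the new-node count is its length minus the longest prefix already in the trie:
  "100" → 3 new (1, 0, 0)
  "010111" → 6 new (0, 1, 0, 1, 1, 1)
  "11011" → prefix "1" already present; 4 new (1, 0, 1, 1)
  "11001000" → prefix "110" already present; 5 new (0, 1, 0, 0, 0)
  "0101" → prefix "0101" already present; 0 new (none)
  "1111" → prefix "11" already present; 2 new (1, 1)
  "111" → prefix "111" already present; 0 new (none)
  "1110" → prefix "111" already present; 1 new (0)
  "0111011111" → prefix "01" already present; 8 new (1, 1, 0, 1, 1, 1, 1, 1)
  "000" → prefix "0" already present; 2 new (0, 0)
  "0111" → prefix "0111" already present; 0 new (none)
  "001" → prefix "00" already present; 1 new (1)
  "000110101" → prefix "000" already present; 6 new (1, 1, 0, 1, 0, 1)
  "100111" → prefix "100" already present; 3 new (1, 1, 1)
Total nodes = 3 + 6 + 4 + 5 + 0 + 2 + 0 + 1 + 8 + 2 + 0 + 1 + 6 + 3 = 41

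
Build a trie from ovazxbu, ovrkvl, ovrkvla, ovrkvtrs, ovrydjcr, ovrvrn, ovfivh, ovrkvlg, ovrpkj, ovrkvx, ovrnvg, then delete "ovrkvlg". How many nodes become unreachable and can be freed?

1

A node on "ovrkvlg"'s path can go only if nothing else ends at it or branches off below it.
The suffix "g" (1 node) is used only by "ovrkvlg"; the node for "ovrkvl" still has the child "a", so pruning stops there.
Nodes removed: 1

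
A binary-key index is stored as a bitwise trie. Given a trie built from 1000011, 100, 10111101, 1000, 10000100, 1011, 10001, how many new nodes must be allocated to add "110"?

2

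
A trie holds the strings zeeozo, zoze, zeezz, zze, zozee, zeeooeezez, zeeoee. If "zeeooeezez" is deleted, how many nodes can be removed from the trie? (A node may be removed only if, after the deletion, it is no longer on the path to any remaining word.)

Walk "zeeooeezez" from the leaf back toward the root, removing each node that no remaining word uses.
The suffix "oeezez" (6 nodes) is used only by "zeeooeezez"; the node for "zeeo" still has the child "z", so pruning stops there.
Nodes removed: 6

6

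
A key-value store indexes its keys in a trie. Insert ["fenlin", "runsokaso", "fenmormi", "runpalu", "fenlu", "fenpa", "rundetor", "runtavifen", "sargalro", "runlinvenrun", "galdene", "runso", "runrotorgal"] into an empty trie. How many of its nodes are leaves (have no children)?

A leaf is a node with no children — equivalently, the end of a word that is not a proper prefix of any other stored word.
Those words: "fenlin", "fenlu", "fenmormi", "fenpa", "galdene", "rundetor", "runlinvenrun", "runpalu", "runrotorgal", "runsokaso", "runtavifen", "sargalro"
Leaf count: 12

12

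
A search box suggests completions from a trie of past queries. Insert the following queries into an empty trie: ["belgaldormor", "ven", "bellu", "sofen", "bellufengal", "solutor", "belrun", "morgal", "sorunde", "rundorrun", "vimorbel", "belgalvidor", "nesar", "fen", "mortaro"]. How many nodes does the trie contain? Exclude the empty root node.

For each word, the new-node count is its length minus the longest prefix already in the trie:
  "belgaldormor" → 12 new (b, e, l, g, a, l, d, o, r, m, o, r)
  "ven" → 3 new (v, e, n)
  "bellu" → prefix "bel" already present; 2 new (l, u)
  "sofen" → 5 new (s, o, f, e, n)
  "bellufengal" → prefix "bellu" already present; 6 new (f, e, n, g, a, l)
  "solutor" → prefix "so" already present; 5 new (l, u, t, o, r)
  "belrun" → prefix "bel" already present; 3 new (r, u, n)
  "morgal" → 6 new (m, o, r, g, a, l)
  "sorunde" → prefix "so" already present; 5 new (r, u, n, d, e)
  "rundorrun" → 9 new (r, u, n, d, o, r, r, u, n)
  "vimorbel" → prefix "v" already present; 7 new (i, m, o, r, b, e, l)
  "belgalvidor" → prefix "belgal" already present; 5 new (v, i, d, o, r)
  "nesar" → 5 new (n, e, s, a, r)
  "fen" → 3 new (f, e, n)
  "mortaro" → prefix "mor" already present; 4 new (t, a, r, o)
Total nodes = 12 + 3 + 2 + 5 + 6 + 5 + 3 + 6 + 5 + 9 + 7 + 5 + 5 + 3 + 4 = 80

80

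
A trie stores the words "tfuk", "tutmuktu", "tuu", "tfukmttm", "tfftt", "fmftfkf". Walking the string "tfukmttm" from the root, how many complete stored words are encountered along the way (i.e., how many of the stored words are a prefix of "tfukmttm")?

Check each prefix of "tfukmttm" against the stored set — each match is an end-marker on the path.
Prefixes of the query that are stored words: "tfuk", "tfukmttm"
Count: 2

2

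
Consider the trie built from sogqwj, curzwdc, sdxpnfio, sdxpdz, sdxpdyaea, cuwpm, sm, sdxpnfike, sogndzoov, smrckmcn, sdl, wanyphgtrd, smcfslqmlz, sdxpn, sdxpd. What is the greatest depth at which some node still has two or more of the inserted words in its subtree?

Look for the deepest trie node that still has at least two words in its subtree.
e.g. "sdxpnfike" and "sdxpnfio" share the prefix "sdxpnfi" of length 7; no pair shares a longer one.
Longest shared-prefix length: 7

7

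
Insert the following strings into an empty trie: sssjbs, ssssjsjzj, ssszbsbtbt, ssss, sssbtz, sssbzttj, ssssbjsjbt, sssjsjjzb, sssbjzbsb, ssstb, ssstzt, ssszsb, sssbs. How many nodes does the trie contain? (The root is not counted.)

49

Trace insertions, counting only characters that open a new branch:
  "sssjbs" → 6 new (s, s, s, j, b, s)
  "ssssjsjzj" → prefix "sss" already present; 6 new (s, j, s, j, z, j)
  "ssszbsbtbt" → prefix "sss" already present; 7 new (z, b, s, b, t, b, t)
  "ssss" → prefix "ssss" already present; 0 new (none)
  "sssbtz" → prefix "sss" already present; 3 new (b, t, z)
  "sssbzttj" → prefix "sssb" already present; 4 new (z, t, t, j)
  "ssssbjsjbt" → prefix "ssss" already present; 6 new (b, j, s, j, b, t)
  "sssjsjjzb" → prefix "sssj" already present; 5 new (s, j, j, z, b)
  "sssbjzbsb" → prefix "sssb" already present; 5 new (j, z, b, s, b)
  "ssstb" → prefix "sss" already present; 2 new (t, b)
  "ssstzt" → prefix "ssst" already present; 2 new (z, t)
  "ssszsb" → prefix "sssz" already present; 2 new (s, b)
  "sssbs" → prefix "sssb" already present; 1 new (s)
Total nodes = 6 + 6 + 7 + 0 + 3 + 4 + 6 + 5 + 5 + 2 + 2 + 2 + 1 = 49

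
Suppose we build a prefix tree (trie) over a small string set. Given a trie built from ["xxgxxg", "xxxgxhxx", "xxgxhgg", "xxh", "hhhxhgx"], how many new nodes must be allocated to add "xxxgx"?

Every character of "xxxgx" already lies on an existing path (it is a prefix of some stored word).
No new nodes are needed: 0.

0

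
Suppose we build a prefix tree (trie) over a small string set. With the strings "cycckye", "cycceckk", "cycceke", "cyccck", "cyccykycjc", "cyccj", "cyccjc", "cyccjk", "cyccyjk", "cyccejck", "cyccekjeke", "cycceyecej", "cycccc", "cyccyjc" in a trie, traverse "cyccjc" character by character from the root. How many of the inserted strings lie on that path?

Walk "cyccjc" from the root; an end-of-word marker is hit whenever a stored word is a prefix of "cyccjc".
Prefixes of the query that are stored words: "cyccj", "cyccjc"
Count: 2

2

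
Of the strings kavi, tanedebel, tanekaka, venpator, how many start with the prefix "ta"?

2

Traverse to the node for "ta", then collect every word in that subtree.
Words under "ta": tanedebel, tanekaka
Count: 2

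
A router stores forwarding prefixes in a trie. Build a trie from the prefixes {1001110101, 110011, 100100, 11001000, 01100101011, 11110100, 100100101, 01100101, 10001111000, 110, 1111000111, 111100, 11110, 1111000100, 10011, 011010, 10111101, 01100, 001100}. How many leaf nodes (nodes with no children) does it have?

12

Leaves are exactly the stored words that no other stored word extends.
Those words: "001100", "01100101011", "011010", "10001111000", "100100101", "1001110101", "10111101", "11001000", "110011", "1111000100", "1111000111", "11110100"
Leaf count: 12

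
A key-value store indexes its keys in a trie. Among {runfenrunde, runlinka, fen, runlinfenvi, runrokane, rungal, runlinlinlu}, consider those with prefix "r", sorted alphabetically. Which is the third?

runlinfenvi

DFS of the "r" subtree visits, in order: "runfenrunde", "rungal", "runlinfenvi", "runlinka", "runlinlinlu", "runrokane"
Position 3: runlinfenvi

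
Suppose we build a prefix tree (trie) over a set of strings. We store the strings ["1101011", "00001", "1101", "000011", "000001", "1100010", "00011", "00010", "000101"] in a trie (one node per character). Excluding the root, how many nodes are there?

23

For each word, the new-node count is its length minus the longest prefix already in the trie:
  "1101011" → 7 new (1, 1, 0, 1, 0, 1, 1)
  "00001" → 5 new (0, 0, 0, 0, 1)
  "1101" → prefix "1101" already present; 0 new (none)
  "000011" → prefix "00001" already present; 1 new (1)
  "000001" → prefix "0000" already present; 2 new (0, 1)
  "1100010" → prefix "110" already present; 4 new (0, 0, 1, 0)
  "00011" → prefix "000" already present; 2 new (1, 1)
  "00010" → prefix "0001" already present; 1 new (0)
  "000101" → prefix "00010" already present; 1 new (1)
Total nodes = 7 + 5 + 0 + 1 + 2 + 4 + 2 + 1 + 1 = 23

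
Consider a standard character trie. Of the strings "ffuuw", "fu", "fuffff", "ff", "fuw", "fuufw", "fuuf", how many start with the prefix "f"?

7

Filter for entries beginning with "f":
Matches: "ff", "ffuuw", "fu", "fuffff", "fuuf", "fuufw", "fuw"
Count: 7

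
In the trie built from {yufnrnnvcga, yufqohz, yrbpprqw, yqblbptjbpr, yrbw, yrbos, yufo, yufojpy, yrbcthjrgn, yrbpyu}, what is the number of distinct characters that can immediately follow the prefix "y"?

Walk "y" from the root, arriving at one node.
Characters that immediately follow "y" among the stored strings: {q, r, u}.
That node has 3 child edges.

3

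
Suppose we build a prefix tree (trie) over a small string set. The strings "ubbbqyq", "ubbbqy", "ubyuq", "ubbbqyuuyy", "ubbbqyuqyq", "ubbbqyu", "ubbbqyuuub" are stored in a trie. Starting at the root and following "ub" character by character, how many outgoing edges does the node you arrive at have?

The children of the "ub" node are the distinct next characters among strings starting with "ub".
Characters that immediately follow "ub" among the stored strings: {b, y}.
That node has 2 child edges.

2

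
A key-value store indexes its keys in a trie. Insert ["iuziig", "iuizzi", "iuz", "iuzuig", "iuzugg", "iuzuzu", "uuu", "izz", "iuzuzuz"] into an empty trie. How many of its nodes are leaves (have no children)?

7

A leaf is a node with no children — equivalently, the end of a word that is not a proper prefix of any other stored word.
Those words: "iuizzi", "iuziig", "iuzugg", "iuzuig", "iuzuzuz", "izz", "uuu"
Leaf count: 7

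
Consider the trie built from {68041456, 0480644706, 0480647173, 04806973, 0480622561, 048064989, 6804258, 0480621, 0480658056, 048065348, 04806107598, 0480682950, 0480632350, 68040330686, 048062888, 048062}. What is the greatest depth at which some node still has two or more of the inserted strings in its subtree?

Equivalently: take the maximum, over all pairs, of their longest common prefix length.
"048062" and "0480621" agree on "048062" (6 characters) before diverging; nothing deeper is shared.
Longest shared-prefix length: 6

6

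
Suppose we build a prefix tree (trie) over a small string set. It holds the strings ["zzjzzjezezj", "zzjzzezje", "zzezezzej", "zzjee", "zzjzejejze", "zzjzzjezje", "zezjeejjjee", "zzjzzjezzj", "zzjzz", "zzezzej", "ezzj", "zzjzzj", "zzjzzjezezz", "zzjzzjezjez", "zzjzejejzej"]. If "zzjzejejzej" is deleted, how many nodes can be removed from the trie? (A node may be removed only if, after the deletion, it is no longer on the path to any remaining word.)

1

A node on "zzjzejejzej"'s path can go only if nothing else ends at it or branches off below it.
The suffix "j" (1 node) is used only by "zzjzejejzej"; "zzjzejejze" is itself a stored word, so pruning stops there.
Nodes removed: 1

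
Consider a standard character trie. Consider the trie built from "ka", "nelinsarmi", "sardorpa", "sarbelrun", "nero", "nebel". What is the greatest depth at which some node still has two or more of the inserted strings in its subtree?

Equivalently: take the maximum, over all pairs, of their longest common prefix length.
e.g. "sarbelrun" and "sardorpa" share the prefix "sar" of length 3; no pair shares a longer one.
Longest shared-prefix length: 3

3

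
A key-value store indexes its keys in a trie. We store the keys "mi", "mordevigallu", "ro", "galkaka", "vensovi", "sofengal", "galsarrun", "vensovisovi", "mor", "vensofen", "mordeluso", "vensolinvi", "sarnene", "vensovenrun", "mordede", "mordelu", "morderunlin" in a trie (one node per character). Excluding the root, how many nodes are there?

For each word, the new-node count is its length minus the longest prefix already in the trie:
  "mi" → 2 new (m, i)
  "mordevigallu" → prefix "m" already present; 11 new (o, r, d, e, v, i, g, a, l, l, u)
  "ro" → 2 new (r, o)
  "galkaka" → 7 new (g, a, l, k, a, k, a)
  "vensovi" → 7 new (v, e, n, s, o, v, i)
  "sofengal" → 8 new (s, o, f, e, n, g, a, l)
  "galsarrun" → prefix "gal" already present; 6 new (s, a, r, r, u, n)
  "vensovisovi" → prefix "vensovi" already present; 4 new (s, o, v, i)
  "mor" → prefix "mor" already present; 0 new (none)
  "vensofen" → prefix "venso" already present; 3 new (f, e, n)
  "mordeluso" → prefix "morde" already present; 4 new (l, u, s, o)
  "vensolinvi" → prefix "venso" already present; 5 new (l, i, n, v, i)
  "sarnene" → prefix "s" already present; 6 new (a, r, n, e, n, e)
  "vensovenrun" → prefix "vensov" already present; 5 new (e, n, r, u, n)
  "mordede" → prefix "morde" already present; 2 new (d, e)
  "mordelu" → prefix "mordelu" already present; 0 new (none)
  "morderunlin" → prefix "morde" already present; 6 new (r, u, n, l, i, n)
Total nodes = 2 + 11 + 2 + 7 + 7 + 8 + 6 + 4 + 0 + 3 + 4 + 5 + 6 + 5 + 2 + 0 + 6 = 78

78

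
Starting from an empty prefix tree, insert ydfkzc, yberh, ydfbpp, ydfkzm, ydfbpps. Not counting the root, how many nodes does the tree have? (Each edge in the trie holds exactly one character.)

Count nodes per top-level branch (shared prefixes stored once):
  'y'-branch (yberh, ydfbpp, ydfbpps, ydfkzc, ydfkzm): 15 nodes
Sum: 15

15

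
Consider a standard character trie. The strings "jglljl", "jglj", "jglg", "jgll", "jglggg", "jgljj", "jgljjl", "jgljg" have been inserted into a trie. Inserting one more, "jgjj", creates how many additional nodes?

2

Walking "jgjj" from the root, the first 2 characters ("jg") follow existing edges; "j" is the first miss.
So 4 − 2 = 2 new nodes.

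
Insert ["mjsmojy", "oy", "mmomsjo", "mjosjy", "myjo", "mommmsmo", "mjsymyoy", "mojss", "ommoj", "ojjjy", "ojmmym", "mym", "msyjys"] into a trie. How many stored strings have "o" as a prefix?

4

Traverse to the node for "o", then collect every word in that subtree.
Matches: "ojjjy", "ojmmym", "ommoj", "oy"
Count: 4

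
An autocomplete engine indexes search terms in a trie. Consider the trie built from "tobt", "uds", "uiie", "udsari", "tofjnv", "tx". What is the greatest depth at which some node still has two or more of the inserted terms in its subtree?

3

The deepest shared node is where two words last agree before diverging.
"uds" and "udsari" agree on "uds" (3 characters) before diverging; nothing deeper is shared.
Longest shared-prefix length: 3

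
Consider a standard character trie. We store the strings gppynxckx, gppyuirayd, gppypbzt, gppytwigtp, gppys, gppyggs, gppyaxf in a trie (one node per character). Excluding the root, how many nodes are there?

Trace insertions, counting only characters that open a new branch:
  "gppynxckx" → 9 new (g, p, p, y, n, x, c, k, x)
  "gppyuirayd" → prefix "gppy" already present; 6 new (u, i, r, a, y, d)
  "gppypbzt" → prefix "gppy" already present; 4 new (p, b, z, t)
  "gppytwigtp" → prefix "gppy" already present; 6 new (t, w, i, g, t, p)
  "gppys" → prefix "gppy" already present; 1 new (s)
  "gppyggs" → prefix "gppy" already present; 3 new (g, g, s)
  "gppyaxf" → prefix "gppy" already present; 3 new (a, x, f)
Total nodes = 9 + 6 + 4 + 6 + 1 + 3 + 3 = 32

32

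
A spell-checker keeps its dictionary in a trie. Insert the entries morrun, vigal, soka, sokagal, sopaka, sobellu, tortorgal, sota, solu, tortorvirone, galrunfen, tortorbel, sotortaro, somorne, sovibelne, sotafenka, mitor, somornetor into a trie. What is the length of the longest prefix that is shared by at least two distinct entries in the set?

7

Equivalently: take the maximum, over all pairs, of their longest common prefix length.
e.g. "somorne" and "somornetor" share the prefix "somorne" of length 7; no pair shares a longer one.
Longest shared-prefix length: 7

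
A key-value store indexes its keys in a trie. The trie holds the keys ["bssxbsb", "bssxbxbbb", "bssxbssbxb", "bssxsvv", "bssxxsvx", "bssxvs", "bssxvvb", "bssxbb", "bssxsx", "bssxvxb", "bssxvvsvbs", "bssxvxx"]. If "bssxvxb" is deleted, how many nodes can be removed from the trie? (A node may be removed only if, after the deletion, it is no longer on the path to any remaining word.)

A node on "bssxvxb"'s path can go only if nothing else ends at it or branches off below it.
The suffix "b" (1 node) is used only by "bssxvxb"; the node for "bssxvx" still has the child "x", so pruning stops there.
Nodes removed: 1

1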